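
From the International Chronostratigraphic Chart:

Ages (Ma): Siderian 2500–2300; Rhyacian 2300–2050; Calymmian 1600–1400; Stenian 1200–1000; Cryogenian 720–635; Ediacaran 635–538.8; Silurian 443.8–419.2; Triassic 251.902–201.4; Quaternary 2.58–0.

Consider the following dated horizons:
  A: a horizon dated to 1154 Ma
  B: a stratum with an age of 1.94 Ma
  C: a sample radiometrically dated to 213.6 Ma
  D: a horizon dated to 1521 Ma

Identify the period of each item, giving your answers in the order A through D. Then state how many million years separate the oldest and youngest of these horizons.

A — Stenian; B — Quaternary; C — Triassic; D — Calymmian; span 1519.06 million years

Match each age against the start–end ranges in the excerpt: A = 1154 Ma → Stenian (1200–1000); B = 1.94 Ma → Quaternary (2.58–0); C = 213.6 Ma → Triassic (251.902–201.4); D = 1521 Ma → Calymmian (1600–1400).
The largest age is 1521 Ma and the smallest is 1.94 Ma; their difference is 1519.06 Myr.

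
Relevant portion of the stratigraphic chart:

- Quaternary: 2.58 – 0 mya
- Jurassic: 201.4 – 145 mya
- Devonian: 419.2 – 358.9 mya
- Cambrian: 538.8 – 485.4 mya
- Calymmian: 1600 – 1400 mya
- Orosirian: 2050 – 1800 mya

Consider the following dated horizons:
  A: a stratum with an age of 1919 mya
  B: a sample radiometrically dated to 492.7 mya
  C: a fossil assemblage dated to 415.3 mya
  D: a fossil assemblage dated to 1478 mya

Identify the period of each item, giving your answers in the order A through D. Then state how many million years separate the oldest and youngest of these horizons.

A — Orosirian; B — Cambrian; C — Devonian; D — Calymmian; span 1503.7 million years

A: 1919 Ma lies in 2050–1800 Ma, so Orosirian.
B: 492.7 Ma lies in 538.8–485.4 Ma, so Cambrian.
C: 415.3 Ma lies in 419.2–358.9 Ma, so Devonian.
D: 1478 Ma lies in 1600–1400 Ma, so Calymmian.
Oldest = 1919 Ma, youngest = 415.3 Ma → span 1503.7 Myr.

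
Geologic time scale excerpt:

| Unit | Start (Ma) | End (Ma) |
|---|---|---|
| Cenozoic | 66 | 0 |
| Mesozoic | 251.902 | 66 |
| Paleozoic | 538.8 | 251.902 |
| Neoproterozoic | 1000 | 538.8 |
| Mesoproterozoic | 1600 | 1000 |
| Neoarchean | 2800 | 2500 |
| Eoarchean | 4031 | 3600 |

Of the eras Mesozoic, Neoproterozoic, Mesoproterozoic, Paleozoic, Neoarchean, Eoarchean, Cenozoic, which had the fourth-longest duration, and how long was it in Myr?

Durations: Mesozoic 185.902; Neoproterozoic 461.2; Mesoproterozoic 600; Paleozoic 286.898; Neoarchean 300; Eoarchean 431; Cenozoic 66 Myr.
Sorted longest-first: Mesoproterozoic (600), Neoproterozoic (461.2), Eoarchean (431), Neoarchean (300), Paleozoic (286.898), Mesozoic (185.902), Cenozoic (66).
The fourth longest is Neoarchean at 300 Myr.

Neoarchean, 300 million years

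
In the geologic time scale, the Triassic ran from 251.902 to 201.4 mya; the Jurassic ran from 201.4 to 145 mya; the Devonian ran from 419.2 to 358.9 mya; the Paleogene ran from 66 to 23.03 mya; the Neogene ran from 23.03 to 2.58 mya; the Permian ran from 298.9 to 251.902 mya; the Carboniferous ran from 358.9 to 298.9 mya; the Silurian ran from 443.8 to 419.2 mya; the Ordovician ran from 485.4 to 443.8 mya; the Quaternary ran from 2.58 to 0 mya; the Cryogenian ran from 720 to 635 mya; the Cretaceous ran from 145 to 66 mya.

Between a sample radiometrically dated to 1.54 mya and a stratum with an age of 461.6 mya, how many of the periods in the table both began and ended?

9

The older date is 461.6 Ma and the younger is 1.54 Ma.
Periods with start < 461.6 and end > 1.54 Ma: Silurian (443.8–419.2), Devonian (419.2–358.9), Carboniferous (358.9–298.9), Permian (298.9–251.902), Triassic (251.902–201.4), Jurassic (201.4–145), Cretaceous (145–66), Paleogene (66–23.03), Neogene (23.03–2.58).
That is 9 complete periods.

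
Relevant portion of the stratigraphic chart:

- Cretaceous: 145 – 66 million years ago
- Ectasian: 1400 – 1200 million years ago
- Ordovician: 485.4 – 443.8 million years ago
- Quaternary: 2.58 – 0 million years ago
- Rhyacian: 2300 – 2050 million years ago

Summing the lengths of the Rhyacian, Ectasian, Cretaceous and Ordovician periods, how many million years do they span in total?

Each duration: Rhyacian = 250; Ectasian = 200; Cretaceous = 79; Ordovician = 41.6.
Sum: 250 + 200 + 79 + 41.6 = 570.6 Myr.

570.6 million years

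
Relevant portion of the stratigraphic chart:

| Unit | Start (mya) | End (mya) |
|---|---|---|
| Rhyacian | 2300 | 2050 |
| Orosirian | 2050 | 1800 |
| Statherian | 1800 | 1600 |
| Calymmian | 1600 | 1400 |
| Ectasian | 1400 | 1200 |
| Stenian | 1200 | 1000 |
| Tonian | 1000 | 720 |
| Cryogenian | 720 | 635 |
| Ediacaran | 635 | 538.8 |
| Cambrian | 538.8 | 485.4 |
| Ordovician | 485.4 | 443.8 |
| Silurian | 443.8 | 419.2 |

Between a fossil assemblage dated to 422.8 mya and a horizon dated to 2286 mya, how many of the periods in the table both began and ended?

10

2286 Ma sits inside the Rhyacian (2300–2050) and 422.8 Ma inside the Silurian (443.8–419.2); neither of those is wholly between the two dates.
The listed periods lying completely between them are Orosirian, Statherian, Calymmian, Ectasian, Stenian, Tonian, Cryogenian, Ediacaran, Cambrian, Ordovician — 10 in all.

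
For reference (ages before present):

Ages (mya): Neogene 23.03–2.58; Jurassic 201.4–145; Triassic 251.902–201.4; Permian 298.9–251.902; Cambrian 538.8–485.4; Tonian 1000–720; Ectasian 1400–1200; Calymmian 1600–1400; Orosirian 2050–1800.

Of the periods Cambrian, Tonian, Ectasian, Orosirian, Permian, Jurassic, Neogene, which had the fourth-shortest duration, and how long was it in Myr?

Start − end for each: Cambrian 538.8 − 485.4 = 53.4; Tonian 1000 − 720 = 280; Ectasian 1400 − 1200 = 200; Orosirian 2050 − 1800 = 250; Permian 298.9 − 251.902 = 46.998; Jurassic 201.4 − 145 = 56.4; Neogene 23.03 − 2.58 = 20.45.
Ranking these from shortest: Neogene < Permian < Cambrian < Jurassic < Ectasian < Orosirian < Tonian.
Position 4 in that ranking is Jurassic, which lasted 56.4 Myr.

Jurassic, 56.4 million years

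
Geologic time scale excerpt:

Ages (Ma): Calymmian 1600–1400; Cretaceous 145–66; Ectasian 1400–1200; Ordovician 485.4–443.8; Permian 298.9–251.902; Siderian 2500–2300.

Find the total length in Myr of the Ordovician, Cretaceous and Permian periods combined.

Duration is start − end for each: (485.4 − 443.8) + (145 − 66) + (298.9 − 251.902).
That is 41.6 + 79 + 46.998, which totals 167.598 million years.

167.598 million years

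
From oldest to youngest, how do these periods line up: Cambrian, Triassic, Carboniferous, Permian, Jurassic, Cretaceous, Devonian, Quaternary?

Cambrian, then Devonian, then Carboniferous, then Permian, then Triassic, then Jurassic, then Cretaceous, then Quaternary

Group by era (each group listed oldest first) — Paleozoic: Cambrian, Devonian, Carboniferous, Permian; Mesozoic: Triassic, Jurassic, Cretaceous; Cenozoic: Quaternary. The eras run Paleozoic → Mesozoic → Cenozoic. Concatenating the groups in that era order gives oldest to youngest directly.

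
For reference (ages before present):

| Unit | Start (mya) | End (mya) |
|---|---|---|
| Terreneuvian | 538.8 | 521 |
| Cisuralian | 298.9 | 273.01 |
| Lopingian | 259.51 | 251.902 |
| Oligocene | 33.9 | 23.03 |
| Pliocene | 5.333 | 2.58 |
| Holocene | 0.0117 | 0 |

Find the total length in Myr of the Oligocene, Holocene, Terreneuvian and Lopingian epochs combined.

36.2897 million years

Each duration: Oligocene = 10.87; Holocene = 0.0117; Terreneuvian = 17.8; Lopingian = 7.608.
Sum: 10.87 + 0.0117 + 17.8 + 7.608 = 36.2897 Myr.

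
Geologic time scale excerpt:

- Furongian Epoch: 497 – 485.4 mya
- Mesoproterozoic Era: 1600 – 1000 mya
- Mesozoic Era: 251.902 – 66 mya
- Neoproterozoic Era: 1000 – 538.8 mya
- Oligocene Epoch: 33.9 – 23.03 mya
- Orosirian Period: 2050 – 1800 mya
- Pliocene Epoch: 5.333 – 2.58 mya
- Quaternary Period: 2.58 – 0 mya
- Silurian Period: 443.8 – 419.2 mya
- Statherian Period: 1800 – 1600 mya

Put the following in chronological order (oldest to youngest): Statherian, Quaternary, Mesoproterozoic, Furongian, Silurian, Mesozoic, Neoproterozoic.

Statherian, then Mesoproterozoic, then Neoproterozoic, then Furongian, then Silurian, then Mesozoic, then Quaternary

The oldest of these is Statherian (starts 1800 Ma) and the youngest is Quaternary (ends 0 Ma).
In between, by decreasing start age: Mesoproterozoic (1600), Neoproterozoic (1000), Furongian (497), Silurian (443.8), Mesozoic (251.902).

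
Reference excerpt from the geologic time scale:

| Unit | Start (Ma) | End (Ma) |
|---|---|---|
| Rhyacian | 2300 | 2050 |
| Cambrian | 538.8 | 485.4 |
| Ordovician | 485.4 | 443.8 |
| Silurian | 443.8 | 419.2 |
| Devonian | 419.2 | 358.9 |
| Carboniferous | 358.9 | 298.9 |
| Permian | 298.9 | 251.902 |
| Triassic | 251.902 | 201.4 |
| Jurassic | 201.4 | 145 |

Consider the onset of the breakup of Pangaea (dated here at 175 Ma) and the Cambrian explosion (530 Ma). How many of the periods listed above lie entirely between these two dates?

6

530 Ma sits inside the Cambrian (538.8–485.4) and 175 Ma inside the Jurassic (201.4–145); neither of those is wholly between the two dates.
The listed periods lying completely between them are Ordovician, Silurian, Devonian, Carboniferous, Permian, Triassic — 6 in all.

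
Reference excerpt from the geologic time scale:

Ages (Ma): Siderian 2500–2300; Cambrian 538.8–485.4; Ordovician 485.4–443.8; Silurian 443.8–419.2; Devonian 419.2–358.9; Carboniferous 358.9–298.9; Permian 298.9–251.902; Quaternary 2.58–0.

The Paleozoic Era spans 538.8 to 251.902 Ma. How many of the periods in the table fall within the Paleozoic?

6

Periods inside 538.8–251.902 Ma: Cambrian, Ordovician, Silurian, Devonian, Carboniferous, Permian — 6 in total.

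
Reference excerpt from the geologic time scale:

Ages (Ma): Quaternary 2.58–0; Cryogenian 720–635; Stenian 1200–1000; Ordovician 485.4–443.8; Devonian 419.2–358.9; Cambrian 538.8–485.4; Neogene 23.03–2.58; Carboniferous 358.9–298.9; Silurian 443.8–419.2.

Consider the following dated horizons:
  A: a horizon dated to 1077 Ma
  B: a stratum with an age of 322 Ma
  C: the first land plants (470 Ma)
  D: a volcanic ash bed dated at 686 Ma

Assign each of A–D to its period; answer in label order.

A: 1077 Ma lies in 1200–1000 Ma, so Stenian.
B: 322 Ma lies in 358.9–298.9 Ma, so Carboniferous.
C: 470 Ma lies in 485.4–443.8 Ma, so Ordovician.
D: 686 Ma lies in 720–635 Ma, so Cryogenian.

A — Stenian; B — Carboniferous; C — Ordovician; D — Cryogenian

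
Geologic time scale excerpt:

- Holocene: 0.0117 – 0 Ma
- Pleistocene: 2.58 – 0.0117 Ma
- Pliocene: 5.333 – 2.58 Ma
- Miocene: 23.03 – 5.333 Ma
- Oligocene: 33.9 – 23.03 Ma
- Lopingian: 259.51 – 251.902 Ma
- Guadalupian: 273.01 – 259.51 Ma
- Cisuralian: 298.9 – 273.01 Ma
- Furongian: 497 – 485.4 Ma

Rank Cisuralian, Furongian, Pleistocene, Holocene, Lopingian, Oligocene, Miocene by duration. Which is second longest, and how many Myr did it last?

Start − end for each: Cisuralian 298.9 − 273.01 = 25.89; Furongian 497 − 485.4 = 11.6; Pleistocene 2.58 − 0.0117 = 2.5683; Holocene 0.0117 − 0 = 0.0117; Lopingian 259.51 − 251.902 = 7.608; Oligocene 33.9 − 23.03 = 10.87; Miocene 23.03 − 5.333 = 17.697.
Ranking these from longest: Cisuralian > Miocene > Furongian > Oligocene > Lopingian > Pleistocene > Holocene.
Position 2 in that ranking is Miocene, which lasted 17.697 Myr.

Miocene, 17.697 million years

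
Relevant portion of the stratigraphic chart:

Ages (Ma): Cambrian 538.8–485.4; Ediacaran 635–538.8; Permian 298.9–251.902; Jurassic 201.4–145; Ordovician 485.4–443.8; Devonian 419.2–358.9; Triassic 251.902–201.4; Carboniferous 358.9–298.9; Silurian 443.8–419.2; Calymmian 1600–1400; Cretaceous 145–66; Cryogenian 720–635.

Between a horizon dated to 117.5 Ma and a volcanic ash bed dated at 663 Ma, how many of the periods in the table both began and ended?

663 Ma sits inside the Cryogenian (720–635) and 117.5 Ma inside the Cretaceous (145–66); neither of those is wholly between the two dates.
The listed periods lying completely between them are Ediacaran, Cambrian, Ordovician, Silurian, Devonian, Carboniferous, Permian, Triassic, Jurassic — 9 in all.

9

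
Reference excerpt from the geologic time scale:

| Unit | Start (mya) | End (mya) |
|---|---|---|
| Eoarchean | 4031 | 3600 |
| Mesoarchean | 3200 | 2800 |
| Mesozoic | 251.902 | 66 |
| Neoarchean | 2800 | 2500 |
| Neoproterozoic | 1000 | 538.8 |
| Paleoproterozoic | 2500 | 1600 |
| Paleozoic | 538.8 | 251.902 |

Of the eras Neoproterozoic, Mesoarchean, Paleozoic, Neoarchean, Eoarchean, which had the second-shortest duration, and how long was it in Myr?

Neoarchean, 300 million years

Start − end for each: Neoproterozoic 1000 − 538.8 = 461.2; Mesoarchean 3200 − 2800 = 400; Paleozoic 538.8 − 251.902 = 286.898; Neoarchean 2800 − 2500 = 300; Eoarchean 4031 − 3600 = 431.
Ranking these from shortest: Paleozoic < Neoarchean < Mesoarchean < Eoarchean < Neoproterozoic.
Position 2 in that ranking is Neoarchean, which lasted 300 Myr.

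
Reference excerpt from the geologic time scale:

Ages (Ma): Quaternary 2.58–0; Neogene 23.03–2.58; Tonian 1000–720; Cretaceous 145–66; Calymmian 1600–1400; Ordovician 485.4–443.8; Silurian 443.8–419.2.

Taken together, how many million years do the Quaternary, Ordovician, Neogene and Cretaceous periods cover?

Duration is start − end for each: (2.58 − 0) + (485.4 − 443.8) + (23.03 − 2.58) + (145 − 66).
That is 2.58 + 41.6 + 20.45 + 79, which totals 143.63 million years.

143.63 million years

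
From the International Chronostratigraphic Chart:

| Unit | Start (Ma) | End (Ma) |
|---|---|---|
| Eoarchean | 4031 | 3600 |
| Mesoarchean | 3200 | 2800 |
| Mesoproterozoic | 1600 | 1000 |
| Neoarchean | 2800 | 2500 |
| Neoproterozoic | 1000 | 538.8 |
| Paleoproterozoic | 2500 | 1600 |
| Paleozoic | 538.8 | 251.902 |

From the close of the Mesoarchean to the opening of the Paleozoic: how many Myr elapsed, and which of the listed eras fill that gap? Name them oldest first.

2261.2 million years; Neoarchean, Paleoproterozoic, Mesoproterozoic, Neoproterozoic

The Mesoarchean closes at 2800 Ma and the Paleozoic opens at 538.8 Ma, so the interval is 2800 − 538.8 = 2261.2 Myr.
An era fits inside if it starts at or after 2800 Ma and ends at or before 538.8 Ma; oldest first that gives Neoarchean, Paleoproterozoic, Mesoproterozoic, Neoproterozoic.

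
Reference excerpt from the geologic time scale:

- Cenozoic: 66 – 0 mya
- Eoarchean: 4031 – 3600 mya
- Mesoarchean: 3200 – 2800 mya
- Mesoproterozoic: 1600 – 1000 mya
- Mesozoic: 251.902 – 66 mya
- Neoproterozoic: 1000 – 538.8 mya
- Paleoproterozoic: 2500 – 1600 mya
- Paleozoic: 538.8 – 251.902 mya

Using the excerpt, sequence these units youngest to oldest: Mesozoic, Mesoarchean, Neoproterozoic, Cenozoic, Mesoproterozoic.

Sorting by start age (ascending Ma, since larger Ma = older): Cenozoic began 66, Mesozoic began 251.902, Neoproterozoic began 1000, Mesoproterozoic began 1600, Mesoarchean began 3200.

Cenozoic, Mesozoic, Neoproterozoic, Mesoproterozoic, Mesoarchean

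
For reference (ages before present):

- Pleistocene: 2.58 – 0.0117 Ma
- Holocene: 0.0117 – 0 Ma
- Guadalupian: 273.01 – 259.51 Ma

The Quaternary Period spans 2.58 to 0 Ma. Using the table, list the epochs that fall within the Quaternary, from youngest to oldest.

Epochs with both bounds inside 2.58–0 Ma: Holocene (0.0117–0), Pleistocene (2.58–0.0117).

Holocene, Pleistocene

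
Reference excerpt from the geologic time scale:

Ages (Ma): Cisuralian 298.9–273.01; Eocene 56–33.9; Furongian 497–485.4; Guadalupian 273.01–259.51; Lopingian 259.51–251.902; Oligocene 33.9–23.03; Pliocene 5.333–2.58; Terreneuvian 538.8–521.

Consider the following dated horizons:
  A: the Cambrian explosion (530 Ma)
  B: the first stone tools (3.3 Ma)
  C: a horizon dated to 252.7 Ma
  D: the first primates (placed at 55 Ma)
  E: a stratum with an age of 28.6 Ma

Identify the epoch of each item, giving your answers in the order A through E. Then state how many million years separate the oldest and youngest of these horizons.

A — Terreneuvian; B — Pliocene; C — Lopingian; D — Eocene; E — Oligocene; span 526.7 million years

Match each age against the start–end ranges in the excerpt: A = 530 Ma → Terreneuvian (538.8–521); B = 3.3 Ma → Pliocene (5.333–2.58); C = 252.7 Ma → Lopingian (259.51–251.902); D = 55 Ma → Eocene (56–33.9); E = 28.6 Ma → Oligocene (33.9–23.03).
The largest age is 530 Ma and the smallest is 3.3 Ma; their difference is 526.7 Myr.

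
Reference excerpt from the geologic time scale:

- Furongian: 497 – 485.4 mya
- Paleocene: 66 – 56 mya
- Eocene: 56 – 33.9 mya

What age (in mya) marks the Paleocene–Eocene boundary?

56 mya

The Paleocene ends and the Eocene begins at 56 mya.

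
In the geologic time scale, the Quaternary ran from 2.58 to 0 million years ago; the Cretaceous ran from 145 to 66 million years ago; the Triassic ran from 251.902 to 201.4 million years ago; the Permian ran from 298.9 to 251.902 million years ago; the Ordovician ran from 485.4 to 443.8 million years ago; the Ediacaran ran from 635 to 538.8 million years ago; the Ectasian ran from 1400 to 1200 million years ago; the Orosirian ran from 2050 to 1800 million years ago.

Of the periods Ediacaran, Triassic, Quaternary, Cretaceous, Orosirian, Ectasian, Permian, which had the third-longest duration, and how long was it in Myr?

Durations: Ediacaran 96.2; Triassic 50.502; Quaternary 2.58; Cretaceous 79; Orosirian 250; Ectasian 200; Permian 46.998 Myr.
Sorted longest-first: Orosirian (250), Ectasian (200), Ediacaran (96.2), Cretaceous (79), Triassic (50.502), Permian (46.998), Quaternary (2.58).
The third longest is Ediacaran at 96.2 Myr.

Ediacaran, 96.2 million years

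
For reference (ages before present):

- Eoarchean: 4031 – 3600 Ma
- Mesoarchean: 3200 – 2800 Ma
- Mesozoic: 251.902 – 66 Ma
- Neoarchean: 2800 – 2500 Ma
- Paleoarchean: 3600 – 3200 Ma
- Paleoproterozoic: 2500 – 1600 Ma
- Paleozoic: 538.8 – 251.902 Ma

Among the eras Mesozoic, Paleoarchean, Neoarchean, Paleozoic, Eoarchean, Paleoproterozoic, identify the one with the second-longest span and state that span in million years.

Start − end for each: Mesozoic 251.902 − 66 = 185.902; Paleoarchean 3600 − 3200 = 400; Neoarchean 2800 − 2500 = 300; Paleozoic 538.8 − 251.902 = 286.898; Eoarchean 4031 − 3600 = 431; Paleoproterozoic 2500 − 1600 = 900.
Ranking these from longest: Paleoproterozoic > Eoarchean > Paleoarchean > Neoarchean > Paleozoic > Mesozoic.
Position 2 in that ranking is Eoarchean, which lasted 431 Myr.

Eoarchean, 431 million years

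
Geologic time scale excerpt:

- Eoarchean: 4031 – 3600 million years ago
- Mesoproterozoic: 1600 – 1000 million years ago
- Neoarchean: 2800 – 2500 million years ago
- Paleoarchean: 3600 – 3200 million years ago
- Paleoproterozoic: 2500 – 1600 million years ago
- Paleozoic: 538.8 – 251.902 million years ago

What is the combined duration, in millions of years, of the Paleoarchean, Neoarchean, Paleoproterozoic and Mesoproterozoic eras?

Duration is start − end for each: (3600 − 3200) + (2800 − 2500) + (2500 − 1600) + (1600 − 1000).
That is 400 + 300 + 900 + 600, which totals 2200 million years.

2200 million years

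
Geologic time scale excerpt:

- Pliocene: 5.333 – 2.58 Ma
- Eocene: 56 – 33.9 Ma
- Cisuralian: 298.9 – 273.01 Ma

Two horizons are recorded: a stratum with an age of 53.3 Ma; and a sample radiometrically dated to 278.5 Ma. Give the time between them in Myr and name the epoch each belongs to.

225.2 million years apart; the first in the Eocene, the second in the Cisuralian

Elapsed time: 278.5 − 53.3 = 225.2 Myr.
53.3 Ma lies within 56–33.9 Ma: Eocene.
278.5 Ma lies within 298.9–273.01 Ma: Cisuralian.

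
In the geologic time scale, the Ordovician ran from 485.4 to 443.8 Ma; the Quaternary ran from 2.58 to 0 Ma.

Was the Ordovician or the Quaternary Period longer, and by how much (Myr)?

Ordovician, by 39.02 million years

Ordovician: 485.4 − 443.8 = 41.6 Myr.
Quaternary: 2.58 − 0 = 2.58 Myr.
Difference: 41.6 − 2.58 = 39.02 Myr, so the Ordovician was longer.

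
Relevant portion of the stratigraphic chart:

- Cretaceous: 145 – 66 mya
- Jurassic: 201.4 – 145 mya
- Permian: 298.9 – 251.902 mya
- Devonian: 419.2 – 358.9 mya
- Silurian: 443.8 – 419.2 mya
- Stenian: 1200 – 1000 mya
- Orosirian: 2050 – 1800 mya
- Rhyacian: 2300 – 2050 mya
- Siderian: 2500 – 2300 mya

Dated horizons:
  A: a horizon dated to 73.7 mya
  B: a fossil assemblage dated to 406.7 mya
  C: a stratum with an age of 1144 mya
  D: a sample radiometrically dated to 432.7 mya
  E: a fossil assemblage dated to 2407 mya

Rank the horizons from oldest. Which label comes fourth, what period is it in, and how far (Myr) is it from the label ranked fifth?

Larger Ma means older, so oldest first: E 2407 > C 1144 > D 432.7 > B 406.7 > A 73.7.
Counting 4 along gives B (406.7 Ma); the excerpt puts that inside the Devonian, 419.2–358.9 Ma.
Next in line is A (73.7 Ma), and 406.7 − 73.7 = 333 Myr.

B, in the Devonian; 333 million years to A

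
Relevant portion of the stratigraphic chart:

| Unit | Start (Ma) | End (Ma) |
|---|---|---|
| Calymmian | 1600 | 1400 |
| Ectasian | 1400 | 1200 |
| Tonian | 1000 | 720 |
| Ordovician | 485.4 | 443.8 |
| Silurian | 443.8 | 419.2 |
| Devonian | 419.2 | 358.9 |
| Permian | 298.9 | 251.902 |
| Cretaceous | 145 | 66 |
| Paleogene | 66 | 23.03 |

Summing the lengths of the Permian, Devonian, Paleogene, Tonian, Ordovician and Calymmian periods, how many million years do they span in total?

671.868 million years

Duration is start − end for each: (298.9 − 251.902) + (419.2 − 358.9) + (66 − 23.03) + (1000 − 720) + (485.4 − 443.8) + (1600 − 1400).
That is 46.998 + 60.3 + 42.97 + 280 + 41.6 + 200, which totals 671.868 million years.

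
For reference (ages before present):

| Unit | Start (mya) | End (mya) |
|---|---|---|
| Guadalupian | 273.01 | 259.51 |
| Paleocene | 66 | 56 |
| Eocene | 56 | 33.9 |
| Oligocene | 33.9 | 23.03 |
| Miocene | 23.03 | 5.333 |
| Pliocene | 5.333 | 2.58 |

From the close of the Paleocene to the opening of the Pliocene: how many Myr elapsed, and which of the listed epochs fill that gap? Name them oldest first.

End of Paleocene = 56 Ma; start of Pliocene = 5.333 Ma.
Gap = 56 − 5.333 = 50.667 Myr.
Epochs wholly inside 56–5.333 Ma: Eocene (56–33.9), Oligocene (33.9–23.03), Miocene (23.03–5.333).

50.667 million years; Eocene, Oligocene, Miocene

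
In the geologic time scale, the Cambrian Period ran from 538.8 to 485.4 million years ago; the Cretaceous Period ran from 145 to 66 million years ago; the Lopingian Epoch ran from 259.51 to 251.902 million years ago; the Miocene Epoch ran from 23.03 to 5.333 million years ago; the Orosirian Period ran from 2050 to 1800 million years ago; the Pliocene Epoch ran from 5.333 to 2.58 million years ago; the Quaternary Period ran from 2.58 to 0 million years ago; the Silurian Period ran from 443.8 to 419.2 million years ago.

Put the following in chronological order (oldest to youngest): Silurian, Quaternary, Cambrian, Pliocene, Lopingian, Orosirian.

Orosirian, then Cambrian, then Silurian, then Lopingian, then Pliocene, then Quaternary

Sorting by start age (descending Ma, since larger Ma = older): Orosirian began 2050, Cambrian began 538.8, Silurian began 443.8, Lopingian began 259.51, Pliocene began 5.333, Quaternary began 2.58.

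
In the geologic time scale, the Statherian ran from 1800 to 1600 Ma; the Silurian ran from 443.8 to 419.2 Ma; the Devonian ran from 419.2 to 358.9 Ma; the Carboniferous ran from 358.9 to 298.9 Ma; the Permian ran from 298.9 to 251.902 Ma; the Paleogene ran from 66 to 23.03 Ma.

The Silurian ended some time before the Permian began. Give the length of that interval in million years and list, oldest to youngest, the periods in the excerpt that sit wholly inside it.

120.3 million years; Devonian, Carboniferous

End of Silurian = 419.2 Ma; start of Permian = 298.9 Ma.
Gap = 419.2 − 298.9 = 120.3 Myr.
Periods wholly inside 419.2–298.9 Ma: Devonian (419.2–358.9), Carboniferous (358.9–298.9).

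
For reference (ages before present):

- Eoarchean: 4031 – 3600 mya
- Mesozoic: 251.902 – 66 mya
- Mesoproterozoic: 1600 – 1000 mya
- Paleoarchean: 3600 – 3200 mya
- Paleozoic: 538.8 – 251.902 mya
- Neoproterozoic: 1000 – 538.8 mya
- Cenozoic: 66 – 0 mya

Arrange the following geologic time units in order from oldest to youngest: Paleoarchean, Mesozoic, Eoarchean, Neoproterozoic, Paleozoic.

Eoarchean, Paleoarchean, Neoproterozoic, Paleozoic, Mesozoic

Read off each span (Ma): Paleoarchean 3600–3200; Mesozoic 251.902–66; Eoarchean 4031–3600; Neoproterozoic 1000–538.8; Paleozoic 538.8–251.902.
Larger Ma is older, so oldest→youngest is Eoarchean, Paleoarchean, Neoproterozoic, Paleozoic, Mesozoic.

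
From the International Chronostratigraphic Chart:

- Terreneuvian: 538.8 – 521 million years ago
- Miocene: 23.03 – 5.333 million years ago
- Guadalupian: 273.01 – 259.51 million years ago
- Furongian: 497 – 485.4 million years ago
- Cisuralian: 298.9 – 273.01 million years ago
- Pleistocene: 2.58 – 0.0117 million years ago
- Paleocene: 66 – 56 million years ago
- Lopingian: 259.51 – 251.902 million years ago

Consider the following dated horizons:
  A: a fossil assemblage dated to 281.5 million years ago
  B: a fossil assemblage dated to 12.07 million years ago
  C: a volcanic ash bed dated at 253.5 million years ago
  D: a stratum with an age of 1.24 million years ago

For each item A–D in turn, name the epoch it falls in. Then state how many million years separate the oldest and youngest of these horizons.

A — Cisuralian; B — Miocene; C — Lopingian; D — Pleistocene; span 280.26 million years

Match each age against the start–end ranges in the excerpt: A = 281.5 Ma → Cisuralian (298.9–273.01); B = 12.07 Ma → Miocene (23.03–5.333); C = 253.5 Ma → Lopingian (259.51–251.902); D = 1.24 Ma → Pleistocene (2.58–0.0117).
The largest age is 281.5 Ma and the smallest is 1.24 Ma; their difference is 280.26 Myr.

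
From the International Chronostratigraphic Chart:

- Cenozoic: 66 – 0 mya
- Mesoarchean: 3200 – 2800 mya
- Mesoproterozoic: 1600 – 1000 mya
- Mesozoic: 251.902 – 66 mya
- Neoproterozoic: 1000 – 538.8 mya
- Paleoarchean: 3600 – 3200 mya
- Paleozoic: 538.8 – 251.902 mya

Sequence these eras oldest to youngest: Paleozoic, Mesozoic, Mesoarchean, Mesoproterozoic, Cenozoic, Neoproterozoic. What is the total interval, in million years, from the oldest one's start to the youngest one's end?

Mesoarchean, Mesoproterozoic, Neoproterozoic, Paleozoic, Mesozoic, Cenozoic; total span 3200 Myr

Start ages (Ma): Mesoarchean 3200, Mesoproterozoic 1600, Neoproterozoic 1000, Paleozoic 538.8, Mesozoic 251.902, Cenozoic 66.
Ordered oldest to youngest: Mesoarchean, Mesoproterozoic, Neoproterozoic, Paleozoic, Mesozoic, Cenozoic.
Span = 3200 − 0 = 3200 Myr.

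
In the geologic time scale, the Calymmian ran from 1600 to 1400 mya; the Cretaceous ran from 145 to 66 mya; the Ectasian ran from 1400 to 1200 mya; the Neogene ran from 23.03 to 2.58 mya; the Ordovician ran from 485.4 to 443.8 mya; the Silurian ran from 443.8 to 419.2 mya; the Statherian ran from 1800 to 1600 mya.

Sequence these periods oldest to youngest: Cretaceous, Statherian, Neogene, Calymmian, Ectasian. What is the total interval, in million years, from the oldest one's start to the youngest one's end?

Statherian, Calymmian, Ectasian, Cretaceous, Neogene; total span 1797.42 Myr

From the excerpt: Cretaceous 145–66; Statherian 1800–1600; Neogene 23.03–2.58; Calymmian 1600–1400; Ectasian 1400–1200 (Ma).
Larger Ma is earlier, so the oldest is Statherian and the youngest is Neogene; oldest to youngest: Statherian, Calymmian, Ectasian, Cretaceous, Neogene.
Oldest start 1800 minus youngest end 2.58 gives 1797.42 Myr overall.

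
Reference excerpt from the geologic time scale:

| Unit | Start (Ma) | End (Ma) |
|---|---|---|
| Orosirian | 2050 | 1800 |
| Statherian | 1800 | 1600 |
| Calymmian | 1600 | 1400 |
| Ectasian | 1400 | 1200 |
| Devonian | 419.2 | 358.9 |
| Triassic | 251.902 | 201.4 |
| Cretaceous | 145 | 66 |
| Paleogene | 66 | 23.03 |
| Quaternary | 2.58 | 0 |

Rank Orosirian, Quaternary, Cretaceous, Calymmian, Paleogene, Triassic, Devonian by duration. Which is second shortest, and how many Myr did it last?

Start − end for each: Orosirian 2050 − 1800 = 250; Quaternary 2.58 − 0 = 2.58; Cretaceous 145 − 66 = 79; Calymmian 1600 − 1400 = 200; Paleogene 66 − 23.03 = 42.97; Triassic 251.902 − 201.4 = 50.502; Devonian 419.2 − 358.9 = 60.3.
Ranking these from shortest: Quaternary < Paleogene < Triassic < Devonian < Cretaceous < Calymmian < Orosirian.
Position 2 in that ranking is Paleogene, which lasted 42.97 Myr.

Paleogene, 42.97 million years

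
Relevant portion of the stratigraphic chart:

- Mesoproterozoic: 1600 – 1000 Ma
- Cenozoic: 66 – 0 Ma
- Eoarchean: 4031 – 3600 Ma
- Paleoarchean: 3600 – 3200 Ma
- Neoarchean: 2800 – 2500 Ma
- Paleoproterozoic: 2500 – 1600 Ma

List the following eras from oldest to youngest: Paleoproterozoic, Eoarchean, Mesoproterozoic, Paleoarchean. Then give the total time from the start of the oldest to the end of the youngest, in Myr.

Start ages (Ma): Eoarchean 4031, Paleoarchean 3600, Paleoproterozoic 2500, Mesoproterozoic 1600.
Ordered oldest to youngest: Eoarchean, Paleoarchean, Paleoproterozoic, Mesoproterozoic.
Span = 4031 − 1000 = 3031 Myr.

Eoarchean → Paleoarchean → Paleoproterozoic → Mesoproterozoic; total span 3031 Myr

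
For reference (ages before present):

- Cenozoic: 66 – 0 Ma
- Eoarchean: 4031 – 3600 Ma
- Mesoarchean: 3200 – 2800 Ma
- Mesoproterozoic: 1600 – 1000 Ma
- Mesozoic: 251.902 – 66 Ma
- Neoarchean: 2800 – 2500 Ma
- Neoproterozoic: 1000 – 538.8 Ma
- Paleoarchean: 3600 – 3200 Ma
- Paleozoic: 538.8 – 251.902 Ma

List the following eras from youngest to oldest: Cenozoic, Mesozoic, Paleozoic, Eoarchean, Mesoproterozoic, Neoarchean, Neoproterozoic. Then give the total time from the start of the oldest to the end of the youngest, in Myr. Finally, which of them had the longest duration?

Cenozoic, Mesozoic, Paleozoic, Neoproterozoic, Mesoproterozoic, Neoarchean, Eoarchean; total span 4031 Myr; longest is Mesoproterozoic

From the excerpt: Cenozoic 66–0; Mesozoic 251.902–66; Paleozoic 538.8–251.902; Eoarchean 4031–3600; Mesoproterozoic 1600–1000; Neoarchean 2800–2500; Neoproterozoic 1000–538.8 (Ma).
Larger Ma is earlier, so the oldest is Eoarchean and the youngest is Cenozoic; youngest to oldest: Cenozoic, Mesozoic, Paleozoic, Neoproterozoic, Mesoproterozoic, Neoarchean, Eoarchean.
Oldest start 4031 minus youngest end 0 gives 4031 Myr overall.
Individual lengths (start − end): Mesozoic 185.902; Neoarchean 300; Neoproterozoic 461.2; Paleozoic 286.898; Eoarchean 431; Cenozoic 66; Mesoproterozoic 600. The largest is Mesoproterozoic at 600 Myr.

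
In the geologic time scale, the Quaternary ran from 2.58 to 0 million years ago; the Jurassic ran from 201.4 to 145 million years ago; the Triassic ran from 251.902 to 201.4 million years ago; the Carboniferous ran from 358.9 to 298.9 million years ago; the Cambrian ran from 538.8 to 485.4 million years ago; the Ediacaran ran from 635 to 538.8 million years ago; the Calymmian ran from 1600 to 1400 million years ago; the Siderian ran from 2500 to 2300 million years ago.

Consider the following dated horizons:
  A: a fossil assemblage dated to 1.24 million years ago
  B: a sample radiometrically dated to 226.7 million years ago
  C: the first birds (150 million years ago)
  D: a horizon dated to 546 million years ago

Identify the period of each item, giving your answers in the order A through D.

A: 1.24 Ma lies in 2.58–0 Ma, so Quaternary.
B: 226.7 Ma lies in 251.902–201.4 Ma, so Triassic.
C: 150 Ma lies in 201.4–145 Ma, so Jurassic.
D: 546 Ma lies in 635–538.8 Ma, so Ediacaran.

A — Quaternary; B — Triassic; C — Jurassic; D — Ediacaran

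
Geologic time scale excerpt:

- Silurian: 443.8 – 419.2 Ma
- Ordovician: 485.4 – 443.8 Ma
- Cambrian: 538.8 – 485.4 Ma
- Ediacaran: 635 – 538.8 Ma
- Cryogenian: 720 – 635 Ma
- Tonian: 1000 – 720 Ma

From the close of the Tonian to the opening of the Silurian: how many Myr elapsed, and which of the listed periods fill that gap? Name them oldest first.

276.2 million years; Cryogenian, Ediacaran, Cambrian, Ordovician

End of Tonian = 720 Ma; start of Silurian = 443.8 Ma.
Gap = 720 − 443.8 = 276.2 Myr.
Periods wholly inside 720–443.8 Ma: Cryogenian (720–635), Ediacaran (635–538.8), Cambrian (538.8–485.4), Ordovician (485.4–443.8).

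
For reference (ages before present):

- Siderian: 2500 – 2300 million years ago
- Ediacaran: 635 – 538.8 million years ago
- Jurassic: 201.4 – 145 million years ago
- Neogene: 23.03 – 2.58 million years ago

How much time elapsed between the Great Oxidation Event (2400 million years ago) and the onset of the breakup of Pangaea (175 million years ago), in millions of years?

2225 million years

2400 − 175 = 2225 million years.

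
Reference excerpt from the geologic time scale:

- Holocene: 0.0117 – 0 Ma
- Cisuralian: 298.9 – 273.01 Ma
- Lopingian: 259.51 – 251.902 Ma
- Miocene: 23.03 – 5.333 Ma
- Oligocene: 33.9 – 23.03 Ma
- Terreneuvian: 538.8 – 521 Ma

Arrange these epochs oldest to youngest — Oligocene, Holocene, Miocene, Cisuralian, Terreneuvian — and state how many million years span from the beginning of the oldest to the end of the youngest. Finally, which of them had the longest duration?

Terreneuvian → Cisuralian → Oligocene → Miocene → Holocene; total span 538.8 Myr; longest is Cisuralian

From the excerpt: Oligocene 33.9–23.03; Holocene 0.0117–0; Miocene 23.03–5.333; Cisuralian 298.9–273.01; Terreneuvian 538.8–521 (Ma).
Larger Ma is earlier, so the oldest is Terreneuvian and the youngest is Holocene; oldest to youngest: Terreneuvian, Cisuralian, Oligocene, Miocene, Holocene.
Oldest start 538.8 minus youngest end 0 gives 538.8 Myr overall.
Individual lengths (start − end): Miocene 17.697; Holocene 0.0117; Oligocene 10.87; Cisuralian 25.89; Terreneuvian 17.8. The largest is Cisuralian at 25.89 Myr.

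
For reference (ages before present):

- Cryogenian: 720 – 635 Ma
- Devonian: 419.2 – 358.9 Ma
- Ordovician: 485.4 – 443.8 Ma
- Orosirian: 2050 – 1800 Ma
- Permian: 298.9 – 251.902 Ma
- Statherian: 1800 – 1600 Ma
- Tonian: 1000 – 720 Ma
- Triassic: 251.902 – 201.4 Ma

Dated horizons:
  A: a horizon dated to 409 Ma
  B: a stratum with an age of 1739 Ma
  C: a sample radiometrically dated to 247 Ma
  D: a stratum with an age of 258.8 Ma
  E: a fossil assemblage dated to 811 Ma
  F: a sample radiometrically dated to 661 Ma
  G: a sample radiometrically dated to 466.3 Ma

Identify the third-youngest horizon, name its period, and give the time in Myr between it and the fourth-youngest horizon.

A, in the Devonian; 57.3 million years to G

Sorted youngest-first by Ma: C (247), D (258.8), A (409), G (466.3), F (661), E (811), B (1739).
The third youngest is A at 409 Ma, which lies in 419.2–358.9 Ma: the Devonian.
The fourth youngest is G at 466.3 Ma; separation = |409 − 466.3| = 57.3 Myr.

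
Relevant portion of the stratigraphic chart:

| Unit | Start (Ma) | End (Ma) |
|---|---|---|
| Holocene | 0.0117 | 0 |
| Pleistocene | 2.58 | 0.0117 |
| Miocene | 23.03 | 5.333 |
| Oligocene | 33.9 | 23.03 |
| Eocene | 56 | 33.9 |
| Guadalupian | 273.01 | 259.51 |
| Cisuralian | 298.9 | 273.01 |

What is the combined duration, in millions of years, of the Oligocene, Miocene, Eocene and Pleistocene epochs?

53.2353 million years

Duration is start − end for each: (33.9 − 23.03) + (23.03 − 5.333) + (56 − 33.9) + (2.58 − 0.0117).
That is 10.87 + 17.697 + 22.1 + 2.5683, which totals 53.2353 million years.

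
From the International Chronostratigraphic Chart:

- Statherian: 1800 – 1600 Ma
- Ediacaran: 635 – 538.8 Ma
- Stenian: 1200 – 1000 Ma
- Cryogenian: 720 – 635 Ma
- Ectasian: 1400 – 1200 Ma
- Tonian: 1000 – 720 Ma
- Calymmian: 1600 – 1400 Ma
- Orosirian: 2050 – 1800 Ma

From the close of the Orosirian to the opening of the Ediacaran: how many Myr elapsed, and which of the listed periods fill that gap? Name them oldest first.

The Orosirian closes at 1800 Ma and the Ediacaran opens at 635 Ma, so the interval is 1800 − 635 = 1165 Myr.
A period fits inside if it starts at or after 1800 Ma and ends at or before 635 Ma; oldest first that gives Statherian, Calymmian, Ectasian, Stenian, Tonian, Cryogenian.

1165 million years; Statherian, Calymmian, Ectasian, Stenian, Tonian, Cryogenian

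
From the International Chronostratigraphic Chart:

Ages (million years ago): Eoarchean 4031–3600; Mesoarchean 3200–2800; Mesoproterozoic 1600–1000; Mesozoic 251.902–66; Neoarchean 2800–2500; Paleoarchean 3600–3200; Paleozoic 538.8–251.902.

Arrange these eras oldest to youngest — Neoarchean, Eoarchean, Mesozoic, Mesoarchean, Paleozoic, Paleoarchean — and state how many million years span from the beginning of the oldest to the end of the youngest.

Eoarchean, Paleoarchean, Mesoarchean, Neoarchean, Paleozoic, Mesozoic; total span 3965 Myr

From the excerpt: Neoarchean 2800–2500; Eoarchean 4031–3600; Mesozoic 251.902–66; Mesoarchean 3200–2800; Paleozoic 538.8–251.902; Paleoarchean 3600–3200 (Ma).
Larger Ma is earlier, so the oldest is Eoarchean and the youngest is Mesozoic; oldest to youngest: Eoarchean, Paleoarchean, Mesoarchean, Neoarchean, Paleozoic, Mesozoic.
Oldest start 4031 minus youngest end 66 gives 3965 Myr overall.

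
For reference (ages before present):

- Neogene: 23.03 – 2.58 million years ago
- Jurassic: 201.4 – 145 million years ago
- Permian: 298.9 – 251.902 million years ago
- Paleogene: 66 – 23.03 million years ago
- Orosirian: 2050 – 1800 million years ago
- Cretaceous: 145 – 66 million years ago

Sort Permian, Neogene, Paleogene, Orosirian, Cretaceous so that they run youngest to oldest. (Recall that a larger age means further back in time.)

Sorting by start age (ascending Ma, since larger Ma = older): Neogene start 23.03, Paleogene start 66, Cretaceous start 145, Permian start 298.9, Orosirian start 2050.

Neogene, Paleogene, Cretaceous, Permian, Orosirian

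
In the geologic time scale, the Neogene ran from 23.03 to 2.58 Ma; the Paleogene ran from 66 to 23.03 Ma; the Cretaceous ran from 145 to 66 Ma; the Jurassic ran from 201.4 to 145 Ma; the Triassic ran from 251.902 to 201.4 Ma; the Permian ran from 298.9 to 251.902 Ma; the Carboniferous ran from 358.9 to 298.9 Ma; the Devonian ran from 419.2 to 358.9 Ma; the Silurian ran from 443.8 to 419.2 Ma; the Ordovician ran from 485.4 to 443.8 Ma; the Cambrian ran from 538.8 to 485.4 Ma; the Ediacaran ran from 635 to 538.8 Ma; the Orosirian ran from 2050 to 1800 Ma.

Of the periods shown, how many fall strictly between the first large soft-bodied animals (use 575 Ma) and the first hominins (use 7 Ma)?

10

The older date is 575 Ma and the younger is 7 Ma.
Periods with start < 575 and end > 7 Ma: Cambrian (538.8–485.4), Ordovician (485.4–443.8), Silurian (443.8–419.2), Devonian (419.2–358.9), Carboniferous (358.9–298.9), Permian (298.9–251.902), Triassic (251.902–201.4), Jurassic (201.4–145), Cretaceous (145–66), Paleogene (66–23.03).
That is 10 complete periods.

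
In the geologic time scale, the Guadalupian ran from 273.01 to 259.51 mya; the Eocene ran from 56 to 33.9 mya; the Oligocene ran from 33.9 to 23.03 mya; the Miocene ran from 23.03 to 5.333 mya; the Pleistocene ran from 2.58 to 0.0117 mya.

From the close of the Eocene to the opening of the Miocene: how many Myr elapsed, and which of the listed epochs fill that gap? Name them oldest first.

10.87 million years; Oligocene

End of Eocene = 33.9 Ma; start of Miocene = 23.03 Ma.
Gap = 33.9 − 23.03 = 10.87 Myr.
Epochs wholly inside 33.9–23.03 Ma: Oligocene (33.9–23.03).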